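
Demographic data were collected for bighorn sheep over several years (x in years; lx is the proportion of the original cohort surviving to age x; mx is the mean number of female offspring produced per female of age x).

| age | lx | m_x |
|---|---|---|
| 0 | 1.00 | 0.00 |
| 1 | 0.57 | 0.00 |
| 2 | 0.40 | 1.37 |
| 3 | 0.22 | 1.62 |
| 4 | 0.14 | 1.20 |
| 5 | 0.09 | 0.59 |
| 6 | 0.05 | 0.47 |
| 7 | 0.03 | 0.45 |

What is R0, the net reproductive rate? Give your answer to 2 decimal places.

1.16

lx·mx by age: 0, 0, 0.548, 0.3564, 0.168, 0.0531, 0.0235, 0.0135
R0 = Σ lx·mx = 1.1625 → 1.16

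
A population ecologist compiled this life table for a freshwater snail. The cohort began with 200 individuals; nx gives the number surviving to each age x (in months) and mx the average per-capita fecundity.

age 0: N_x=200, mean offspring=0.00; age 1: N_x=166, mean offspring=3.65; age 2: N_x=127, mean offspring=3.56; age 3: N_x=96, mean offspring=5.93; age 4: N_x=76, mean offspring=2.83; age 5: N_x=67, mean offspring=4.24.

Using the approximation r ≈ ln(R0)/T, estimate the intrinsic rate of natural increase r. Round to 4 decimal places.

lx = nx/n0 = nx/200: 1, 0.83, 0.635, 0.48, 0.38, 0.335
R0 = Σ lx·mx = 0 + 3.0295 + 2.2606 + 2.8464 + 1.0754 + 1.4204 = 10.6323
Σ x·lx·mx = 27.4935; T = 27.4935/10.6323 = 2.58585…
r ≈ ln(R0)/T = ln(10.6323)/2.58585… = 0.914167… → 0.9142

0.9142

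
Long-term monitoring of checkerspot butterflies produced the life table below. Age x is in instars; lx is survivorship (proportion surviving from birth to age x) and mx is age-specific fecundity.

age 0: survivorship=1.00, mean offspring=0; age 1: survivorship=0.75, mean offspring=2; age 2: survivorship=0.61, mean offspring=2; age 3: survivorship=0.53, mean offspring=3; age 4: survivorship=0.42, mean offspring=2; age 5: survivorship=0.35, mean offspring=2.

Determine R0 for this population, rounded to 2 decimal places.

lx·mx by age: 0, 1.5, 1.22, 1.59, 0.84, 0.7
R0 = Σ lx·mx = 5.85 → 5.85

5.85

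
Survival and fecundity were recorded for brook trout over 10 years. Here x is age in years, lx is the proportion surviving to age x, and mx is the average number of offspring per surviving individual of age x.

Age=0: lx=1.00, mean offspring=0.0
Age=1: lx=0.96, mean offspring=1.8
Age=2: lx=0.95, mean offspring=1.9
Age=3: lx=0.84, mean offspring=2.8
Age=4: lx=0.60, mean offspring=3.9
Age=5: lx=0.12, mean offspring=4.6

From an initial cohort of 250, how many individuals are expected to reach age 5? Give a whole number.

30

Expected survivors = N0 · l_5 = 250 × 0.12 = 30 → 30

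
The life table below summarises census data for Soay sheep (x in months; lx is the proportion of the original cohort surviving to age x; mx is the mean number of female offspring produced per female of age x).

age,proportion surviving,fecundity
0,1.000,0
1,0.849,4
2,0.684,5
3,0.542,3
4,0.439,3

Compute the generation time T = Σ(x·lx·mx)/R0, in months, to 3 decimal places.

lx·mx: 0, 3.396, 3.42, 1.626, 1.317 → R0 = 9.759
x·lx·mx: 0, 3.396, 6.84, 4.878, 5.268 → Σ = 20.382
T = 20.382 / 9.759 = 2.088534… → 2.089

2.089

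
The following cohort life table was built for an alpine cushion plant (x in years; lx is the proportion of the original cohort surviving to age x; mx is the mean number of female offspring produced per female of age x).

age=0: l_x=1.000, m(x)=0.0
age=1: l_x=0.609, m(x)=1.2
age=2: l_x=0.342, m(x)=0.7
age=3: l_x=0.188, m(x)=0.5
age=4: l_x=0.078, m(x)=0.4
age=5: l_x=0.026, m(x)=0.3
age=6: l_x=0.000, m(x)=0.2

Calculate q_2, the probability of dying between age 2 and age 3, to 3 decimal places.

0.450

q_2 = (l_2 − l_3) / l_2 = (0.342 − 0.188) / 0.342
     = 0.154 / 0.342 = 0.450292… → 0.450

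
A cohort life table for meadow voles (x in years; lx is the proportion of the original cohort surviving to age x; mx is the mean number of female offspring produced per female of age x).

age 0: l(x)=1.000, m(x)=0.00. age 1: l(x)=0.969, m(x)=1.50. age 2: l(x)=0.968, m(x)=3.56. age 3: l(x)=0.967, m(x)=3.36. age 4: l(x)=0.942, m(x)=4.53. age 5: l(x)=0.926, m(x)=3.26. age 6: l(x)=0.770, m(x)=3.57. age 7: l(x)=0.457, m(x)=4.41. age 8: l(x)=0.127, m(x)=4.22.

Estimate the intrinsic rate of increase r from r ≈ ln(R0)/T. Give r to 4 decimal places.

0.7383

R0 = Σ lx·mx = 0 + 1.4535 + 3.44608 + 3.24912 + 4.26726 + 3.01876 + 2.7489 + 2.01537 + 0.53594 = 20.73493
Σ x·lx·mx = 85.14437; T = 85.14437/20.73493 = 4.10633…
r ≈ ln(R0)/T = ln(20.73493)/4.10633… = 0.738329… → 0.7383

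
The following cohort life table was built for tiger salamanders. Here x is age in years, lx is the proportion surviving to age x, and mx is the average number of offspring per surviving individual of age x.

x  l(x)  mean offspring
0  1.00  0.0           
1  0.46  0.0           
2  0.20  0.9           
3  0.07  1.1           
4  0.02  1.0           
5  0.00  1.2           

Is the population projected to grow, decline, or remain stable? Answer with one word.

R0 = Σ lx·mx = 0 + 0 + 0.18 + 0.077 + 0.02 + 0 = 0.277
R0 < 1, so the population is declining.

declining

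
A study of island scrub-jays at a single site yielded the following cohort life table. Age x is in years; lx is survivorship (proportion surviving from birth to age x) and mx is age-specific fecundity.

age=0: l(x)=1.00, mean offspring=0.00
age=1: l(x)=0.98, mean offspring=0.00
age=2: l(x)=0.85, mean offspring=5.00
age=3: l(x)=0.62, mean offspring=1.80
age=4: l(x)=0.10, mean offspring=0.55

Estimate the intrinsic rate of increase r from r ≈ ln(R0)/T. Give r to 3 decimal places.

R0 = Σ lx·mx = 0 + 0 + 4.25 + 1.116 + 0.055 = 5.421
Σ x·lx·mx = 12.068; T = 12.068/5.421 = 2.22616…
r ≈ ln(R0)/T = ln(5.421)/2.22616… = 0.75928… → 0.759

0.759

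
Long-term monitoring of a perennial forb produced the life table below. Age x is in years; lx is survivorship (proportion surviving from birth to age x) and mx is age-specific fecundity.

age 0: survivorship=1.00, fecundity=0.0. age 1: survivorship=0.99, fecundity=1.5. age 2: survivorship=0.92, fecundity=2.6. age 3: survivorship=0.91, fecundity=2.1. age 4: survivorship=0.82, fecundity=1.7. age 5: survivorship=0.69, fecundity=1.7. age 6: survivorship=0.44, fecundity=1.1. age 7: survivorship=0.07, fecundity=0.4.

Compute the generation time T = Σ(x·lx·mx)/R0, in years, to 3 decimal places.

lx·mx: 0, 1.485, 2.392, 1.911, 1.394, 1.173, 0.484, 0.028 → R0 = 8.867
x·lx·mx: 0, 1.485, 4.784, 5.733, 5.576, 5.865, 2.904, 0.196 → Σ = 26.543
T = 26.543 / 8.867 = 2.993459… → 2.993

2.993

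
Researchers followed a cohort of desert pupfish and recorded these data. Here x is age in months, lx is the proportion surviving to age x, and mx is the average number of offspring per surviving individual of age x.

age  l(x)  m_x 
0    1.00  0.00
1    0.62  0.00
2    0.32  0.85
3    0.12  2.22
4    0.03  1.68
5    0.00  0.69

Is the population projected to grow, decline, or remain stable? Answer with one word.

R0 = Σ lx·mx = 0 + 0 + 0.272 + 0.2664 + 0.0504 + 0 = 0.5888
R0 < 1, so the population is declining.

declining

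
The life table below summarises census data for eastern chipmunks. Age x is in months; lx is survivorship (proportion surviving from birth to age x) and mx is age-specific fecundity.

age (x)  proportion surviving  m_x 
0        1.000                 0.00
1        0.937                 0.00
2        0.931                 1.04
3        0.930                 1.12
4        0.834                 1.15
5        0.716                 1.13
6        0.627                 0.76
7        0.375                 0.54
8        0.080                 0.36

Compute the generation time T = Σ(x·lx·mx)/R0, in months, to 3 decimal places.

3.890

lx·mx: 0, 0, 0.96824, 1.0416, 0.9591, 0.80908, 0.47652, 0.2025, 0.0288 → R0 = 4.48584
x·lx·mx: 0, 0, 1.93648, 3.1248, 3.8364, 4.0454, 2.85912, 1.4175, 0.2304 → Σ = 17.4501
T = 17.4501 / 4.48584 = 3.890041… → 3.890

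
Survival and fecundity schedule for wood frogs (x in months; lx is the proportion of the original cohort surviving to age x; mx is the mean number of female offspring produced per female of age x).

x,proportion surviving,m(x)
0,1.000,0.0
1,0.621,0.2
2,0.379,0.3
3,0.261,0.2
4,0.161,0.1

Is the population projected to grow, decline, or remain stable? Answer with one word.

declining

R0 = Σ lx·mx = 0 + 0.1242 + 0.1137 + 0.0522 + 0.0161 = 0.3062
R0 < 1, so the population is declining.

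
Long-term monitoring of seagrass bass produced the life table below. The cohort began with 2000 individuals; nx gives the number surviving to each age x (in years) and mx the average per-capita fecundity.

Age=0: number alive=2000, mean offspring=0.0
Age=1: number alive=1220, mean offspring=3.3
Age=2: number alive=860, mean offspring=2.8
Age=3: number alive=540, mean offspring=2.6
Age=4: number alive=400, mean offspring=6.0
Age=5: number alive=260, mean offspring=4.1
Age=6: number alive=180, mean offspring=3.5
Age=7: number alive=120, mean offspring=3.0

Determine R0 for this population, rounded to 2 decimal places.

6.15

lx = nx/n0 = nx/2000: 1, 0.61, 0.43, 0.27, 0.2, 0.13, 0.09, 0.06
lx·mx by age: 0, 2.013, 1.204, 0.702, 1.2, 0.533, 0.315, 0.18
R0 = Σ lx·mx = 6.147 → 6.15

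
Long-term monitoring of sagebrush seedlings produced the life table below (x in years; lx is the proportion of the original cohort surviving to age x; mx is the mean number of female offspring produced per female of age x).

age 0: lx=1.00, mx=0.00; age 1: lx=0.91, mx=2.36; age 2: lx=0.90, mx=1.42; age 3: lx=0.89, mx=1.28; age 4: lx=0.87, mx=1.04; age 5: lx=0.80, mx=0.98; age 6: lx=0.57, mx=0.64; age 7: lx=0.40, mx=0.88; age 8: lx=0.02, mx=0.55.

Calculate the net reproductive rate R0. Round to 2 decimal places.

6.98

lx·mx by age: 0, 2.1476, 1.278, 1.1392, 0.9048, 0.784, 0.3648, 0.352, 0.011
R0 = Σ lx·mx = 6.9814 → 6.98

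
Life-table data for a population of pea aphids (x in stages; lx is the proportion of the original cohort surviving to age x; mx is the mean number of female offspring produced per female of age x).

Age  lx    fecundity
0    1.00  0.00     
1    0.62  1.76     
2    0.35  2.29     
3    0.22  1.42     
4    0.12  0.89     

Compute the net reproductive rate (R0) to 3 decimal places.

2.312

lx·mx by age: 0, 1.0912, 0.8015, 0.3124, 0.1068
R0 = Σ lx·mx = 2.3119 → 2.312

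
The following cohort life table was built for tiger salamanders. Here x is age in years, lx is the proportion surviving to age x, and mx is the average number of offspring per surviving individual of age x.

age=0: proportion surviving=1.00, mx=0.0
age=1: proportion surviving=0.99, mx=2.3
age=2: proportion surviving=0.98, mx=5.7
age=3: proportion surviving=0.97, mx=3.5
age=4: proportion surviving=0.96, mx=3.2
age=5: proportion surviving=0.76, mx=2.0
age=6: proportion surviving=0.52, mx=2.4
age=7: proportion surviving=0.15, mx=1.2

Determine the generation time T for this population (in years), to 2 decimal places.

lx·mx: 0, 2.277, 5.586, 3.395, 3.072, 1.52, 1.248, 0.18 → R0 = 17.278
x·lx·mx: 0, 2.277, 11.172, 10.185, 12.288, 7.6, 7.488, 1.26 → Σ = 52.27
T = 52.27 / 17.278 = 3.025234… → 3.03

3.03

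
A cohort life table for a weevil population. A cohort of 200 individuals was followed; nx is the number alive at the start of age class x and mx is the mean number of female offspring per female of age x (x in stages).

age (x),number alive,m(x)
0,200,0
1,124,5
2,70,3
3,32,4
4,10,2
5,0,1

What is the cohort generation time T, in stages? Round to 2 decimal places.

1.54

lx = nx/n0 = nx/200: 1, 0.62, 0.35, 0.16, 0.05, 0
lx·mx: 0, 3.1, 1.05, 0.64, 0.1, 0 → R0 = 4.89
x·lx·mx: 0, 3.1, 2.1, 1.92, 0.4, 0 → Σ = 7.52
T = 7.52 / 4.89 = 1.537832… → 1.54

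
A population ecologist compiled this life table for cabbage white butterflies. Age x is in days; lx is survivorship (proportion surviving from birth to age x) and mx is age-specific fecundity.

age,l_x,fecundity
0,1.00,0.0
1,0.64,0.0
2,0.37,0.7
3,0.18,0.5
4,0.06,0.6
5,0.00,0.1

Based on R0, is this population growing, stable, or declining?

R0 = Σ lx·mx = 0 + 0 + 0.259 + 0.09 + 0.036 + 0 = 0.385
R0 < 1, so the population is declining.

declining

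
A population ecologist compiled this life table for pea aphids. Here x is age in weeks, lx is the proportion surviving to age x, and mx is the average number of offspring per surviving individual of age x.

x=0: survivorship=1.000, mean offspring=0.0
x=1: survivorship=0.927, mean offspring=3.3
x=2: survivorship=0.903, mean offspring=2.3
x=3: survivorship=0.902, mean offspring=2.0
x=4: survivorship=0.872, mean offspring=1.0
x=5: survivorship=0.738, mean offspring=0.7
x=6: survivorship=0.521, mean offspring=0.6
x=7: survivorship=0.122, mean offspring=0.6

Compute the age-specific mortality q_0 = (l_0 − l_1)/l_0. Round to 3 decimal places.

0.073

q_0 = (l_0 − l_1) / l_0 = (1 − 0.927) / 1
     = 0.073 / 1 = 0.073 → 0.073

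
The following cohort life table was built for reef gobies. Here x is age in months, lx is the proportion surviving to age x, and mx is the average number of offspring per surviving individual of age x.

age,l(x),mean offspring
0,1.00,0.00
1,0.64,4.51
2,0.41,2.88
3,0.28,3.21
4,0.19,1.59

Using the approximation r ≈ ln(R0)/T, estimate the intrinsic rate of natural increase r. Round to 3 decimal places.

0.956

R0 = Σ lx·mx = 0 + 2.8864 + 1.1808 + 0.8988 + 0.3021 = 5.2681
Σ x·lx·mx = 9.1528; T = 9.1528/5.2681 = 1.7374…
r ≈ ln(R0)/T = ln(5.2681)/1.7374… = 0.95641… → 0.956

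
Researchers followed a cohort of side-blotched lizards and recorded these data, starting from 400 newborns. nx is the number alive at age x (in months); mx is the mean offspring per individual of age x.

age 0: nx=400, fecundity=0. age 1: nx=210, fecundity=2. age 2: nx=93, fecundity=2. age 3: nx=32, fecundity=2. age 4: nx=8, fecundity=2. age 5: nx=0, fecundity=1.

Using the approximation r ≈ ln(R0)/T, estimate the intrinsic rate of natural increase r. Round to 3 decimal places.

lx = nx/n0 = nx/400: 1, 0.525, 0.2325, 0.08, 0.02, 0
R0 = Σ lx·mx = 0 + 1.05 + 0.465 + 0.16 + 0.04 + 0 = 1.715
Σ x·lx·mx = 2.62; T = 2.62/1.715 = 1.5277…
r ≈ ln(R0)/T = ln(1.715)/1.5277… = 0.35309… → 0.353

0.353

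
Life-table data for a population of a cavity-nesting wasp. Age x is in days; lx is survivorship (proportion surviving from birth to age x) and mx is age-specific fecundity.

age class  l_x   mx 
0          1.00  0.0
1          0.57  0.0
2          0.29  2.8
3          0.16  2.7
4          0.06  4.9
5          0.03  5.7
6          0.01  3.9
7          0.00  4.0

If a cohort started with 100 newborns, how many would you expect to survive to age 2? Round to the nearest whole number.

Expected survivors = N0 · l_2 = 100 × 0.29 = 29 → 29

29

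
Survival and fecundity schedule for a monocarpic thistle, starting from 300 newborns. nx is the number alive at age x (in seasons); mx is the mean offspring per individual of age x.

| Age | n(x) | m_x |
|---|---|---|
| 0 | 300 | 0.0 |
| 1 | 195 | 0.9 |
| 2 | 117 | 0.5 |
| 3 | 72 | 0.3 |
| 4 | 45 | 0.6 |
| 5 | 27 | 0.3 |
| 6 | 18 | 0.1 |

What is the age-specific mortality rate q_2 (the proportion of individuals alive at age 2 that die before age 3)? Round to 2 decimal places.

0.38

lx = nx/n0 = nx/300: 1, 0.65, 0.39, 0.24, 0.15, 0.09, 0.06
q_2 = (l_2 − l_3) / l_2 = (0.39 − 0.24) / 0.39
     = 0.15 / 0.39 = 0.384615… → 0.38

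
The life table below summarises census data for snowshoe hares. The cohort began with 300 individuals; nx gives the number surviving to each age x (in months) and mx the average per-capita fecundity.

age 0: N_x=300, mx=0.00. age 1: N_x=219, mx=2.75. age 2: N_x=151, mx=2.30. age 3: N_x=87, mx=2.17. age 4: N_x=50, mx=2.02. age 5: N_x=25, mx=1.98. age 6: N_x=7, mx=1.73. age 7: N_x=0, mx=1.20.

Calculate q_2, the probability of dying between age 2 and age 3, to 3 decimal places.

0.424

lx = nx/n0 = nx/300: 1, 0.73, 0.50333…, 0.29, 0.16667…, 0.08333…, 0.02333…, 0
q_2 = (l_2 − l_3) / l_2 = (0.503333… − 0.29) / 0.503333…
     = 0.213333… / 0.503333… = 0.423841… → 0.424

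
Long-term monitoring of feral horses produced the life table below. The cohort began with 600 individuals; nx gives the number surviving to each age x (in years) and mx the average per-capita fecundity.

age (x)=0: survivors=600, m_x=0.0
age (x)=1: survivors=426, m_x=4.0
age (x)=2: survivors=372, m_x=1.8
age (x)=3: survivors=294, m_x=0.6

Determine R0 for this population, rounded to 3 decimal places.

4.250

lx = nx/n0 = nx/600: 1, 0.71, 0.62, 0.49
lx·mx by age: 0, 2.84, 1.116, 0.294
R0 = Σ lx·mx = 4.25 → 4.250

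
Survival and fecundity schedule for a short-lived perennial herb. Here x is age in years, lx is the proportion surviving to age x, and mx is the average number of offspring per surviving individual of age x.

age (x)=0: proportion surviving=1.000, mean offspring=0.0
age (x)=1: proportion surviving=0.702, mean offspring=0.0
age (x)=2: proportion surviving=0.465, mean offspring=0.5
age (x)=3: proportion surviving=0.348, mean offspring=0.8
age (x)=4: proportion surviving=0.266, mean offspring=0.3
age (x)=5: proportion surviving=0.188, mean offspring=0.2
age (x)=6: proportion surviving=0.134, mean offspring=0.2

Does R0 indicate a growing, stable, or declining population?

R0 = Σ lx·mx = 0 + 0 + 0.2325 + 0.2784 + 0.0798 + 0.0376 + 0.0268 = 0.6551
R0 < 1, so the population is declining.

declining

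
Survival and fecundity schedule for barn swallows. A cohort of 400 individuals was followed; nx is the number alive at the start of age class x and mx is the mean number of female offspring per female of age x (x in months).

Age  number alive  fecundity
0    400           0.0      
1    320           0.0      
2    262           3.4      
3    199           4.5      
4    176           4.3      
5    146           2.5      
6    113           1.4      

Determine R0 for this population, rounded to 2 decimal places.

7.67

lx = nx/n0 = nx/400: 1, 0.8, 0.655, 0.4975, 0.44, 0.365, 0.2825
lx·mx by age: 0, 0, 2.227, 2.23875, 1.892, 0.9125, 0.3955
R0 = Σ lx·mx = 7.66575 → 7.67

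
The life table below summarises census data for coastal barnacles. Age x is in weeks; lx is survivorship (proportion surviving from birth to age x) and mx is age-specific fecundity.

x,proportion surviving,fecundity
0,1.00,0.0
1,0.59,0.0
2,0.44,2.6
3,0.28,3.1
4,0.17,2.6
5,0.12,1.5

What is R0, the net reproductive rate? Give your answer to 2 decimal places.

2.63

lx·mx by age: 0, 0, 1.144, 0.868, 0.442, 0.18
R0 = Σ lx·mx = 2.634 → 2.63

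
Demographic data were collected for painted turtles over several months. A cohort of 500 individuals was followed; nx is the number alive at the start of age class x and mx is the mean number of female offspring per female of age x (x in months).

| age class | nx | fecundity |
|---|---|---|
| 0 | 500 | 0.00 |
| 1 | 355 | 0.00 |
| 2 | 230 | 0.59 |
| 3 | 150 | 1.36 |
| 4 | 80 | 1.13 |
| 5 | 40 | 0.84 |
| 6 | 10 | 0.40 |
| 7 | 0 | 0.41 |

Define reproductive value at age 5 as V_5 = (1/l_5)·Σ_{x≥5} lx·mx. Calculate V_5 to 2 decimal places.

0.94

lx = nx/n0 = nx/500: 1, 0.71, 0.46, 0.3, 0.16, 0.08, 0.02, 0
lx·mx for x ≥ 5: 0.0672, 0.008, 0 → sum = 0.0752
V_5 = 0.0752 / l_5 = 0.0752 / 0.08 = 0.94 → 0.94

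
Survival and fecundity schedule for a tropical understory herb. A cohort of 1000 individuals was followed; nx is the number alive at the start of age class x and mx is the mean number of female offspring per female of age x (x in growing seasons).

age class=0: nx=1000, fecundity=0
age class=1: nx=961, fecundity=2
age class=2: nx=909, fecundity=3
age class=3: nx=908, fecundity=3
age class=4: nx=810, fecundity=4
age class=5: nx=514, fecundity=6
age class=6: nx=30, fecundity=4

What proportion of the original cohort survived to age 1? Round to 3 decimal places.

l_1 = n_1/n_0 = 961/1000 = 0.961 → 0.961

0.961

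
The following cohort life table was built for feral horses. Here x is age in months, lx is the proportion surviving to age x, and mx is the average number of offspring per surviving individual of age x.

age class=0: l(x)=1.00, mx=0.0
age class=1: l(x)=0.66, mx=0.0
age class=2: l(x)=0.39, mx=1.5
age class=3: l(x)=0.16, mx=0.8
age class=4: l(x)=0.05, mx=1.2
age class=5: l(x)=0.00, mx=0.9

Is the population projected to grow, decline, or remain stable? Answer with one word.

declining

R0 = Σ lx·mx = 0 + 0 + 0.585 + 0.128 + 0.06 + 0 = 0.773
R0 < 1, so the population is declining.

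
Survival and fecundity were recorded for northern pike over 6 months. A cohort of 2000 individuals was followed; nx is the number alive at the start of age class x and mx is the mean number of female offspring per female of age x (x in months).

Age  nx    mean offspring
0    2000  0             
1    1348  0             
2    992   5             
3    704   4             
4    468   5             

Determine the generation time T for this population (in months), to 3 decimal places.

2.741

lx = nx/n0 = nx/2000: 1, 0.674, 0.496, 0.352, 0.234
lx·mx: 0, 0, 2.48, 1.408, 1.17 → R0 = 5.058
x·lx·mx: 0, 0, 4.96, 4.224, 4.68 → Σ = 13.864
T = 13.864 / 5.058 = 2.741004… → 2.741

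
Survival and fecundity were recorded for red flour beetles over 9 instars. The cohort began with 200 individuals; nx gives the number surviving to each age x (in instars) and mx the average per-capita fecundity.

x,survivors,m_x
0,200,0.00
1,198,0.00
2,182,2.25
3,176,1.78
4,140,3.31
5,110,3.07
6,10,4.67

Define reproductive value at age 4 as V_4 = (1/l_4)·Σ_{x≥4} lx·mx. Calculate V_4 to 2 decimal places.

lx = nx/n0 = nx/200: 1, 0.99, 0.91, 0.88, 0.7, 0.55, 0.05
lx·mx for x ≥ 4: 2.317, 1.6885, 0.2335 → sum = 4.239
V_4 = 4.239 / l_4 = 4.239 / 0.7 = 6.055714… → 6.06

6.06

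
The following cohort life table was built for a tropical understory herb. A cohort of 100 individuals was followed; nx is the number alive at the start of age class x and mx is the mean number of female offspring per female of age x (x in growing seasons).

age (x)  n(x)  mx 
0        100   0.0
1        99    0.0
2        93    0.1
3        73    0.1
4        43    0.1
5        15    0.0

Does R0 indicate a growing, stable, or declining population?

declining

lx = nx/n0 = nx/100: 1, 0.99, 0.93, 0.73, 0.43, 0.15
R0 = Σ lx·mx = 0 + 0 + 0.093 + 0.073 + 0.043 + 0 = 0.209
R0 < 1, so the population is declining.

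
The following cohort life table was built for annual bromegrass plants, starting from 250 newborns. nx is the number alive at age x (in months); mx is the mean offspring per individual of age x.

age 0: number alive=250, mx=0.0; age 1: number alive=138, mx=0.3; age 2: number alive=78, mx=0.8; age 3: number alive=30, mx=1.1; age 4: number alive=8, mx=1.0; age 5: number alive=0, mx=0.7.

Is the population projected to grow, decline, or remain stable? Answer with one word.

declining

lx = nx/n0 = nx/250: 1, 0.552, 0.312, 0.12, 0.032, 0
R0 = Σ lx·mx = 0 + 0.1656 + 0.2496 + 0.132 + 0.032 + 0 = 0.5792
R0 < 1, so the population is declining.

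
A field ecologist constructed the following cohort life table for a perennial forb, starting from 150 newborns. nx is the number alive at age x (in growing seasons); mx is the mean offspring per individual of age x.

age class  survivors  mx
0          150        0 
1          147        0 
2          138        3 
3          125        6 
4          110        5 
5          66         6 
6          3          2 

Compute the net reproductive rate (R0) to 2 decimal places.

14.11

lx = nx/n0 = nx/150: 1, 0.98, 0.92, 0.83333…, 0.73333…, 0.44, 0.02
lx·mx by age: 0, 0, 2.76, 5…, 3.666667…, 2.64, 0.04
R0 = Σ lx·mx = 14.106667… → 14.11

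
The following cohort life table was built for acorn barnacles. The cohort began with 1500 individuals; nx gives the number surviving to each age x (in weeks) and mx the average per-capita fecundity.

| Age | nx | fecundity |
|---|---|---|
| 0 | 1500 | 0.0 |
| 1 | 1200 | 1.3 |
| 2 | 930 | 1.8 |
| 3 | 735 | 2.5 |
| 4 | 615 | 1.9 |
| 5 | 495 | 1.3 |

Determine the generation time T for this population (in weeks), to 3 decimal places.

lx = nx/n0 = nx/1500: 1, 0.8, 0.62, 0.49, 0.41, 0.33
lx·mx: 0, 1.04, 1.116, 1.225, 0.779, 0.429 → R0 = 4.589
x·lx·mx: 0, 1.04, 2.232, 3.675, 3.116, 2.145 → Σ = 12.208
T = 12.208 / 4.589 = 2.660275… → 2.660

2.660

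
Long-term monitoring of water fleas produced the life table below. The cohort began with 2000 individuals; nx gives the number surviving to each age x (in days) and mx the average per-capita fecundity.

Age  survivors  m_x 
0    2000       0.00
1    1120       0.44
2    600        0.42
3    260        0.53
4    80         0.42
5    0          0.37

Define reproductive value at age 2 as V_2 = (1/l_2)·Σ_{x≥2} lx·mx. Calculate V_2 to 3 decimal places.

0.706

lx = nx/n0 = nx/2000: 1, 0.56, 0.3, 0.13, 0.04, 0
lx·mx for x ≥ 2: 0.126, 0.0689, 0.0168, 0 → sum = 0.2117
V_2 = 0.2117 / l_2 = 0.2117 / 0.3 = 0.705667… → 0.706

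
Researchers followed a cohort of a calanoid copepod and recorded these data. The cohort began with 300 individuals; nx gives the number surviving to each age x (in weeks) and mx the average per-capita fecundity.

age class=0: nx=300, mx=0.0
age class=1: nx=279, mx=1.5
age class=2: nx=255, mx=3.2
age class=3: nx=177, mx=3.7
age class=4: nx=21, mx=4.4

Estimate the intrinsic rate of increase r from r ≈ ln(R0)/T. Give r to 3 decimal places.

lx = nx/n0 = nx/300: 1, 0.93, 0.85, 0.59, 0.07
R0 = Σ lx·mx = 0 + 1.395 + 2.72 + 2.183 + 0.308 = 6.606
Σ x·lx·mx = 14.616; T = 14.616/6.606 = 2.21253…
r ≈ ln(R0)/T = ln(6.606)/2.21253… = 0.85331… → 0.853

0.853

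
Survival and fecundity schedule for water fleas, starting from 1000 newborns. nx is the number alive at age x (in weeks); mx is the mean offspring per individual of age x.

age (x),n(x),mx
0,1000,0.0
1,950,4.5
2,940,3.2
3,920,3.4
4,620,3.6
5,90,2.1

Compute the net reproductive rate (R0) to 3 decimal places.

lx = nx/n0 = nx/1000: 1, 0.95, 0.94, 0.92, 0.62, 0.09
lx·mx by age: 0, 4.275, 3.008, 3.128, 2.232, 0.189
R0 = Σ lx·mx = 12.832 → 12.832

12.832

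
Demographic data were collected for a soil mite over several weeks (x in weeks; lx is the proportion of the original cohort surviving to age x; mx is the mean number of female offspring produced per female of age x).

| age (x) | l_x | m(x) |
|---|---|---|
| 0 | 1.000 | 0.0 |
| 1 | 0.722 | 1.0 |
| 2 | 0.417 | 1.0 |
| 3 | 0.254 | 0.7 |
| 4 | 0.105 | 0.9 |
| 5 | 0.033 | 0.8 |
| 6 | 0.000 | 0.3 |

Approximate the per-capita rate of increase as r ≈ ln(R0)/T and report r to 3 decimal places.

R0 = Σ lx·mx = 0 + 0.722 + 0.417 + 0.1778 + 0.0945 + 0.0264 + 0 = 1.4377
Σ x·lx·mx = 2.5994; T = 2.5994/1.4377 = 1.80803…
r ≈ ln(R0)/T = ln(1.4377)/1.80803… = 0.2008… → 0.201

0.201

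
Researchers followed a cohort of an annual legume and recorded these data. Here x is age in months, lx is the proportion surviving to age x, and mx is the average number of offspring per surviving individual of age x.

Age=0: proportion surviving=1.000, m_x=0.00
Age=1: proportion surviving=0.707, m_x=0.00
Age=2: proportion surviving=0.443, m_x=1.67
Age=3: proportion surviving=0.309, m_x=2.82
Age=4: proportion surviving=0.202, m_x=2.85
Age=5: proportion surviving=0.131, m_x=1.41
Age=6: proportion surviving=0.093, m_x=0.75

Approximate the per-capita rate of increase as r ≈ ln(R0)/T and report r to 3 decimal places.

0.282

R0 = Σ lx·mx = 0 + 0 + 0.73981 + 0.87138 + 0.5757 + 0.18471 + 0.06975 = 2.44135
Σ x·lx·mx = 7.73861; T = 7.73861/2.44135 = 3.16981…
r ≈ ln(R0)/T = ln(2.44135)/3.16981… = 0.28158… → 0.282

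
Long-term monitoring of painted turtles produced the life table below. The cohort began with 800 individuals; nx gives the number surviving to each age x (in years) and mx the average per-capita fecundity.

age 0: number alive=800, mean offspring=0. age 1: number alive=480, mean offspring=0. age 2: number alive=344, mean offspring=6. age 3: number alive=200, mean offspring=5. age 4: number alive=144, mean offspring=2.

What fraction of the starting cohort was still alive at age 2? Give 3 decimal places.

0.430

l_2 = n_2/n_0 = 344/800 = 0.43 → 0.430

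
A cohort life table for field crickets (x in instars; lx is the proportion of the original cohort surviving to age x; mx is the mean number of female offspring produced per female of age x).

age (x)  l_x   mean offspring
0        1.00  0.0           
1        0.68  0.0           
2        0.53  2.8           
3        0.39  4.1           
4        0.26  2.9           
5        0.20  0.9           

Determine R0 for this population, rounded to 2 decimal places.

4.02

lx·mx by age: 0, 0, 1.484, 1.599, 0.754, 0.18
R0 = Σ lx·mx = 4.017 → 4.02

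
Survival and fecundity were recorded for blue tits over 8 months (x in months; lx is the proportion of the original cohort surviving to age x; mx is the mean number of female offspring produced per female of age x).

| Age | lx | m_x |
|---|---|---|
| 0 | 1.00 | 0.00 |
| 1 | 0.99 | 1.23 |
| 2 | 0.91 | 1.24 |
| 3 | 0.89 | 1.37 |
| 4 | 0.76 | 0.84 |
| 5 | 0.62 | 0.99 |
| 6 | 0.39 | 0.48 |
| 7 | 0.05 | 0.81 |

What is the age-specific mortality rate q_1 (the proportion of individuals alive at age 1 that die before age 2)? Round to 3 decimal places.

q_1 = (l_1 − l_2) / l_1 = (0.99 − 0.91) / 0.99
     = 0.08 / 0.99 = 0.080808… → 0.081

0.081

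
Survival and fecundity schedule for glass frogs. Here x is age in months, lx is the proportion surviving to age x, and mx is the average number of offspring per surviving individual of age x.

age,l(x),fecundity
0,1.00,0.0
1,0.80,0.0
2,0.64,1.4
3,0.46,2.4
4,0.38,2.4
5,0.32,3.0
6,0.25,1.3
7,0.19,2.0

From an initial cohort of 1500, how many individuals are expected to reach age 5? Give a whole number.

Expected survivors = N0 · l_5 = 1500 × 0.32 = 480 → 480

480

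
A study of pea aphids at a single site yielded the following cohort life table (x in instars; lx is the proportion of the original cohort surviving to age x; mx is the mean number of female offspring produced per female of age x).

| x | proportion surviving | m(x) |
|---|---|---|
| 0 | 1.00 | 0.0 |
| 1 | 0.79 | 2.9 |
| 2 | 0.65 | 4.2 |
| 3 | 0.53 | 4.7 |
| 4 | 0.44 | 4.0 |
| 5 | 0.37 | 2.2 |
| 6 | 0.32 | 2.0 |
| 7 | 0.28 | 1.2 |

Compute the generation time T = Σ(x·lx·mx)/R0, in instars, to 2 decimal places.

2.94

lx·mx: 0, 2.291, 2.73, 2.491, 1.76, 0.814, 0.64, 0.336 → R0 = 11.062
x·lx·mx: 0, 2.291, 5.46, 7.473, 7.04, 4.07, 3.84, 2.352 → Σ = 32.526
T = 32.526 / 11.062 = 2.940336… → 2.94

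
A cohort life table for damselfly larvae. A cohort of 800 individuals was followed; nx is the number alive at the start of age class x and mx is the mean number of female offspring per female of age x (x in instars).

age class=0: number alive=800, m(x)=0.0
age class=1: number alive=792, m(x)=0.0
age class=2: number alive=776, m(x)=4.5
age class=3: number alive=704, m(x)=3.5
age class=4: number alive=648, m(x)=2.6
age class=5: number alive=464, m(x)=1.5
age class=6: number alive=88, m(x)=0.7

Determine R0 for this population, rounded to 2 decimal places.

lx = nx/n0 = nx/800: 1, 0.99, 0.97, 0.88, 0.81, 0.58, 0.11
lx·mx by age: 0, 0, 4.365, 3.08, 2.106, 0.87, 0.077
R0 = Σ lx·mx = 10.498 → 10.50

10.50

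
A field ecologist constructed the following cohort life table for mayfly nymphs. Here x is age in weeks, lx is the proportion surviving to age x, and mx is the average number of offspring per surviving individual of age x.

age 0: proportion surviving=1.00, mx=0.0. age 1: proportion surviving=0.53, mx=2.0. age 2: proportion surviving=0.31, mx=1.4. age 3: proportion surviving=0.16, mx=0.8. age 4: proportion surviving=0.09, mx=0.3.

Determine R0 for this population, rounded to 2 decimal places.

lx·mx by age: 0, 1.06, 0.434, 0.128, 0.027
R0 = Σ lx·mx = 1.649 → 1.65

1.65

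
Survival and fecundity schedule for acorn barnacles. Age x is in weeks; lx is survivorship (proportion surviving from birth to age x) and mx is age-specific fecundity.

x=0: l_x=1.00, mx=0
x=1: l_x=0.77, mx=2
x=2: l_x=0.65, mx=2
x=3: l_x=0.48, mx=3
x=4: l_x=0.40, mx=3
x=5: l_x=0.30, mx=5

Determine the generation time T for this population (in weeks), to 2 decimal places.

lx·mx: 0, 1.54, 1.3, 1.44, 1.2, 1.5 → R0 = 6.98
x·lx·mx: 0, 1.54, 2.6, 4.32, 4.8, 7.5 → Σ = 20.76
T = 20.76 / 6.98 = 2.974212… → 2.97

2.97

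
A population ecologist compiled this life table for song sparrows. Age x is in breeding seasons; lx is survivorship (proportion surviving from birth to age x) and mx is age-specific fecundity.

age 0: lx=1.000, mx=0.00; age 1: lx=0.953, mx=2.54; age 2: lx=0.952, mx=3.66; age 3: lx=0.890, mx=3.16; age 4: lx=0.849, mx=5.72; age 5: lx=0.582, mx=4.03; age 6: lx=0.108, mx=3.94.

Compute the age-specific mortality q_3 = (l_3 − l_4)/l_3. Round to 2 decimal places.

0.05

q_3 = (l_3 − l_4) / l_3 = (0.89 − 0.849) / 0.89
     = 0.041 / 0.89 = 0.046067… → 0.05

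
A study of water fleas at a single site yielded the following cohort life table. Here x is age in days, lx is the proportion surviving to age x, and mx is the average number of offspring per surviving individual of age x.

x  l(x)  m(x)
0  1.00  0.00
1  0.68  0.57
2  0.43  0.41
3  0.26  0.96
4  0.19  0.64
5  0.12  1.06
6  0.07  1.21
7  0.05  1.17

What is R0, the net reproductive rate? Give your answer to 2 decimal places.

lx·mx by age: 0, 0.3876, 0.1763, 0.2496, 0.1216, 0.1272, 0.0847, 0.0585
R0 = Σ lx·mx = 1.2055 → 1.21

1.21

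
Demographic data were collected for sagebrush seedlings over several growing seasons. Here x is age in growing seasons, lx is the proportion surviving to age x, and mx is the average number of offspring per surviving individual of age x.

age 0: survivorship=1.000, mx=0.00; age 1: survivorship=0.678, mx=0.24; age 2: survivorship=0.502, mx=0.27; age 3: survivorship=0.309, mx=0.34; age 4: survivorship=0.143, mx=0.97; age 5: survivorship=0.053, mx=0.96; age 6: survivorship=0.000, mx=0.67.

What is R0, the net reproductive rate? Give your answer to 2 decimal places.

0.59

lx·mx by age: 0, 0.16272, 0.13554, 0.10506, 0.13871, 0.05088, 0
R0 = Σ lx·mx = 0.59291 → 0.59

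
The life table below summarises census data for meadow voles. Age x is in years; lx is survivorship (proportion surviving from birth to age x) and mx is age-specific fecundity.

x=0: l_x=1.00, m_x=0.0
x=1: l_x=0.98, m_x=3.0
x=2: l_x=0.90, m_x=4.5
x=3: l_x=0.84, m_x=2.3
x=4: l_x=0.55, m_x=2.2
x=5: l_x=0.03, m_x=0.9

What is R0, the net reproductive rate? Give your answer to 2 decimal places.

10.16

lx·mx by age: 0, 2.94, 4.05, 1.932, 1.21, 0.027
R0 = Σ lx·mx = 10.159 → 10.16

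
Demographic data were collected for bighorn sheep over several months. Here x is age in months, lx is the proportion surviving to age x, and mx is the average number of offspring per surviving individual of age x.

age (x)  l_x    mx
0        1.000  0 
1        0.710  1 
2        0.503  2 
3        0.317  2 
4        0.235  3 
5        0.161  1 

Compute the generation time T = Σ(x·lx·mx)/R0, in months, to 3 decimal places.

2.565

lx·mx: 0, 0.71, 1.006, 0.634, 0.705, 0.161 → R0 = 3.216
x·lx·mx: 0, 0.71, 2.012, 1.902, 2.82, 0.805 → Σ = 8.249
T = 8.249 / 3.216 = 2.564988… → 2.565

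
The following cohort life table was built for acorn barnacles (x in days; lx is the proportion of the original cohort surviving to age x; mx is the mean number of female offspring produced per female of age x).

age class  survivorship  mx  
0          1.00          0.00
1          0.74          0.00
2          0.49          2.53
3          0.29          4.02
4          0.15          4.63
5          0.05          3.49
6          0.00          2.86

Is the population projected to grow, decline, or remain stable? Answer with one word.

growing

R0 = Σ lx·mx = 0 + 0 + 1.2397 + 1.1658 + 0.6945 + 0.1745 + 0 = 3.2745
R0 > 1, so the population is growing.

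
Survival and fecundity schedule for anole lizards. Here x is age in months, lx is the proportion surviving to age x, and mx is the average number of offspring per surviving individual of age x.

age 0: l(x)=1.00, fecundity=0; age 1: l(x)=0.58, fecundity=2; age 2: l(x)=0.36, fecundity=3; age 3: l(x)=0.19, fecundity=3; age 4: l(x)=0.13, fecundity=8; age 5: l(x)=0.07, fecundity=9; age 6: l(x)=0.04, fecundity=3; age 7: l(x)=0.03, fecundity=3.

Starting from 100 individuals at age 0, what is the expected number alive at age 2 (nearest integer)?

36

Expected survivors = N0 · l_2 = 100 × 0.36 = 36 → 36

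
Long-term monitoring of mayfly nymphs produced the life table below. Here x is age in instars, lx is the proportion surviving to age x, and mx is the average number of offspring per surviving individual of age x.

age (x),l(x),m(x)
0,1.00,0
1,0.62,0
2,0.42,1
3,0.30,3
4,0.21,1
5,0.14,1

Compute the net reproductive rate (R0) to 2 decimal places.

1.67

lx·mx by age: 0, 0, 0.42, 0.9, 0.21, 0.14
R0 = Σ lx·mx = 1.67 → 1.67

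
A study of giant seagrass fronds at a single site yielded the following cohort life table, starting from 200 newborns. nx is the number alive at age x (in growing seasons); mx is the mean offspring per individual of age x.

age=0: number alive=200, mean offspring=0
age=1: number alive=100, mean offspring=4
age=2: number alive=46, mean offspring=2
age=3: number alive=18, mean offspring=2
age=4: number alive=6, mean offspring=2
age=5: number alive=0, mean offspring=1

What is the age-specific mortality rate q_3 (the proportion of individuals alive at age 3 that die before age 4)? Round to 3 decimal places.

lx = nx/n0 = nx/200: 1, 0.5, 0.23, 0.09, 0.03, 0
q_3 = (l_3 − l_4) / l_3 = (0.09 − 0.03) / 0.09
     = 0.06 / 0.09 = 0.666667… → 0.667

0.667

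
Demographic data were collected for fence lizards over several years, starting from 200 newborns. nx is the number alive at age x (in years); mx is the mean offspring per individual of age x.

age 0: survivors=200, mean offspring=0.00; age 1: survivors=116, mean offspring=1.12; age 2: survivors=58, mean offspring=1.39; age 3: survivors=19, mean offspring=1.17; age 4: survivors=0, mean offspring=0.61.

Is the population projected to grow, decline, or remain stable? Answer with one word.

lx = nx/n0 = nx/200: 1, 0.58, 0.29, 0.095, 0
R0 = Σ lx·mx = 0 + 0.6496 + 0.4031 + 0.11115 + 0 = 1.16385
R0 > 1, so the population is growing.

growing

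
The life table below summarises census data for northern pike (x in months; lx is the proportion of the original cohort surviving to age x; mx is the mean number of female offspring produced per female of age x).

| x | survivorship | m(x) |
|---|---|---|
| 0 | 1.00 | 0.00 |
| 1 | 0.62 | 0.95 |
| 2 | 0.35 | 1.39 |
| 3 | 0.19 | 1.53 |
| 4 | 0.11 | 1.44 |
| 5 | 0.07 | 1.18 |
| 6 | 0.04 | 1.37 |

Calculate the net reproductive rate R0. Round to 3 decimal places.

1.662

lx·mx by age: 0, 0.589, 0.4865, 0.2907, 0.1584, 0.0826, 0.0548
R0 = Σ lx·mx = 1.662 → 1.662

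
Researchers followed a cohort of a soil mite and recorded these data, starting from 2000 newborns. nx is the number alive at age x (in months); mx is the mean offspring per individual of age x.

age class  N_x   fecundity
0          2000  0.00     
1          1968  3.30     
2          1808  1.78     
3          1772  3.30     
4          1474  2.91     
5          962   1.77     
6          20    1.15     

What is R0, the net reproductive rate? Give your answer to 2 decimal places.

10.79

lx = nx/n0 = nx/2000: 1, 0.984, 0.904, 0.886, 0.737, 0.481, 0.01
lx·mx by age: 0, 3.2472, 1.60912, 2.9238, 2.14467, 0.85137, 0.0115
R0 = Σ lx·mx = 10.78766 → 10.79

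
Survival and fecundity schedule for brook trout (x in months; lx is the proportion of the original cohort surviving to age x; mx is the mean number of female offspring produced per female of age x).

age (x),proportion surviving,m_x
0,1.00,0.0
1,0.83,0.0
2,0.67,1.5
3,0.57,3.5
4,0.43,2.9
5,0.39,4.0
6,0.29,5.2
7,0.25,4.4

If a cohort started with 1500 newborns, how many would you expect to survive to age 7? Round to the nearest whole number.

375

Expected survivors = N0 · l_7 = 1500 × 0.25 = 375 → 375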